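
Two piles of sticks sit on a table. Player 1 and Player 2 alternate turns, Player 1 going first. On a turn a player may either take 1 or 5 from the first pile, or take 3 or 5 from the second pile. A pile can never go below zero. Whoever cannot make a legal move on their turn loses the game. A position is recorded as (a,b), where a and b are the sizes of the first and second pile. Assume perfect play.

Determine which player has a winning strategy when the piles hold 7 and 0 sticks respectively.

Player 1 wins.

Positions with no move are L. A position that does have a move is losing for the player to move precisely when every available move leads to a winning position for the opponent. Fill in the labels:
No move ever increases a pile, so every position that can arise here has a ≤ 7 and b ≤ 0; it is enough to label the cells with 0 ≤ a ≤ 7 and 0 ≤ b ≤ 0.
Every move lowers a or b (never raises either), so fill the grid row by row in increasing a, and left to right within a row: each cell's successors are then already labelled.
      b=0
a=0:    L
a=1:    W
a=2:    L
a=3:    W
a=4:    L
a=5:    W
a=6:    L
a=7:    W
Cells with no legal move (terminal, hence L): (0,0).
The remaining L cells, each justified by listing all of its moves:
(2,0): →(1,0)(W) only, which is W, so L
(4,0): →(3,0)(W) only, which is W, so L
(6,0): →(5,0)(W), (1,0)(W) — all W, so L
Every other cell has at least one move into one of the L cells above, so it is W.
From (7,0) Player 1 can move to (6,0), reaching an L position.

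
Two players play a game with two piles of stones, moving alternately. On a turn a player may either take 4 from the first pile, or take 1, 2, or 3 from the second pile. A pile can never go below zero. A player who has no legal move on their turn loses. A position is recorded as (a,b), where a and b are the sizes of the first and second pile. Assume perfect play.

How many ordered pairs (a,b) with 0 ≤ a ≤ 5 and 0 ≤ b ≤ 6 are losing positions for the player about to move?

12

Use the standard recursion: the mover loses at a terminal position; elsewhere, the mover wins exactly when some move hands the opponent an L position.
Every move lowers a or b (never raises either), so fill the grid row by row in increasing a, and left to right within a row: each cell's successors are then already labelled.
      b=0  b=1  b=2  b=3  b=4  b=5  b=6
a=0:    L    W    W    W    L    W    W
a=1:    L    W    W    W    L    W    W
a=2:    L    W    W    W    L    W    W
a=3:    L    W    W    W    L    W    W
a=4:    W    L    W    W    W    L    W
a=5:    W    L    W    W    W    L    W
Cells with no legal move (terminal, hence L): (0,0), (1,0), (2,0), (3,0).
The remaining L cells, each justified by listing all of its moves:
(0,4): L (options (0,3)(W), (0,2)(W), (0,1)(W) are all W)
(1,4): L (options (1,3)(W), (1,2)(W), (1,1)(W) are all W)
(2,4): L (options (2,3)(W), (2,2)(W), (2,1)(W) are all W)
(3,4): L (options (3,3)(W), (3,2)(W), (3,1)(W) are all W)
(4,1): L (options (0,1)(W), (4,0)(W) are all W)
(4,5): L (options (0,5)(W), (4,4)(W), (4,3)(W), (4,2)(W) are all W)
(5,1): L (options (1,1)(W), (5,0)(W) are all W)
(5,5): L (options (1,5)(W), (5,4)(W), (5,3)(W), (5,2)(W) are all W)
Every other cell has at least one move into one of the L cells above, so it is W.
L cells per row: a=0: 2, a=1: 2, a=2: 2, a=3: 2, a=4: 2, a=5: 2; total 12.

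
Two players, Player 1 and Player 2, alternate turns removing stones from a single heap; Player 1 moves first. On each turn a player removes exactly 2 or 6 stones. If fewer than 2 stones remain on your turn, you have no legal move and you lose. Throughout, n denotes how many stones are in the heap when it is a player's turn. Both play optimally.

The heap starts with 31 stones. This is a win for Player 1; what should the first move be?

Label each position W (a win for the player to move) or L (a loss). A position with no legal move is L; any other position is W exactly when some move reaches an L, and L when every move reaches a W.
n=0: no move → L
n=1: no move → L
n=2: reaches L-position 0 → W
n=3: reaches L-position 1 → W
n=4: only reaches 2(W), which is W → L
n=5: only reaches 3(W), which is W → L
n=6: reaches L-position 4 → W
n=7: reaches L-position 5 → W
n=8: only reaches 6(W), 2(W), all W → L
n=9: only reaches 7(W), 3(W), all W → L
n=10: reaches L-position 8 → W
n=11: reaches L-position 9 → W
n=12: only reaches 10(W), 6(W), all W → L
n=13: only reaches 11(W), 7(W), all W → L
n=14: reaches L-position 12 → W
n=15: reaches L-position 13 → W
n=16: only reaches 14(W), 10(W), all W → L
n=17: only reaches 15(W), 11(W), all W → L
n=18: reaches L-position 16 → W
n=19: reaches L-position 17 → W
n=20: only reaches 18(W), 14(W), all W → L
n=21: only reaches 19(W), 15(W), all W → L
n=22: reaches L-position 20 → W
n=23: reaches L-position 21 → W
n=24: only reaches 22(W), 18(W), all W → L
n=25: only reaches 23(W), 19(W), all W → L
n=26: reaches L-position 24 → W
n=27: reaches L-position 25 → W
n=28: only reaches 26(W), 22(W), all W → L
n=29: only reaches 27(W), 23(W), all W → L
n=30: reaches L-position 28 → W
n=31: reaches L-position 29 → W
From 31, the L positions reachable in one move are: 29, 25. Any move reaching one of these is winning.

Remove 2, leaving 29.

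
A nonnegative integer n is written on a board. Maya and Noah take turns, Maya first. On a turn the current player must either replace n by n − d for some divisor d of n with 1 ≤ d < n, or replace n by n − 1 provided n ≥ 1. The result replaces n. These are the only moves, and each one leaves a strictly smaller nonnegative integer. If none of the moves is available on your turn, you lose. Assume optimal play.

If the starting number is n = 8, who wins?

Maya wins.

Work bottom-up. With no move the player to move loses. Otherwise the position is W if at least one move leads to an L position for the opponent, and L if every move leads to a W.
n=0: no move → L
n=1: can move to 0, which is L ⇒ W
n=2: the only move is to 1(W), a W ⇒ L
n=3: can move to 2, which is L ⇒ W
n=4: can move to 2, which is L ⇒ W
n=5: the only move is to 4(W), a W ⇒ L
n=6: can move to 5, which is L ⇒ W
n=7: the only move is to 6(W), a W ⇒ L
n=8: can move to 7, which is L ⇒ W
From 8 Maya can move to 7, reaching an L position.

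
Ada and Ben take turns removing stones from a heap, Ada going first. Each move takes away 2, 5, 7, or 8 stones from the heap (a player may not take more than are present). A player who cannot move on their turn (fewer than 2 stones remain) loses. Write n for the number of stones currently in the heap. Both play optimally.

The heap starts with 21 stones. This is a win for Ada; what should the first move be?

Positions with no move are L. A position that does have a move is losing for the player to move precisely when every available move leads to a winning position for the opponent. Fill in the labels:
n=0: no move → L
n=1: no move → L
n=2: can move to 0, which is L ⇒ W
n=3: can move to 1, which is L ⇒ W
n=4: the only move is to 2(W), a W ⇒ L
n=5: can move to 0, which is L ⇒ W
n=6: can move to 4, which is L ⇒ W
n=7: can move to 0, which is L ⇒ W
n=8: can move to 1, which is L ⇒ W
n=9: can move to 4, which is L ⇒ W
n=10: moves to 8(W), 5(W), 3(W), 2(W); every one is W ⇒ L
n=11: can move to 4, which is L ⇒ W
n=12: can move to 10, which is L ⇒ W
n=13: moves to 11(W), 8(W), 6(W), 5(W); every one is W ⇒ L
n=14: moves to 12(W), 9(W), 7(W), 6(W); every one is W ⇒ L
n=15: can move to 13, which is L ⇒ W
n=16: can move to 14, which is L ⇒ W
n=17: can move to 10, which is L ⇒ W
n=18: can move to 13, which is L ⇒ W
n=19: can move to 14, which is L ⇒ W
n=20: can move to 13, which is L ⇒ W
n=21: can move to 14, which is L ⇒ W
From 21, the L positions reachable in one move are: 14, 13. Any move reaching one of these is winning.

Remove 7, leaving 14.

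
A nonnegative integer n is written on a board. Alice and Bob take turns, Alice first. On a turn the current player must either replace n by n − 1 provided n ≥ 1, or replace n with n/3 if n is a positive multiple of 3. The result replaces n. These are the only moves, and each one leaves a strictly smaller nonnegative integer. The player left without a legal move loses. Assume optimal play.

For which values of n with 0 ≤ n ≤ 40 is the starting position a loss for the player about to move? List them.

Label each position W (a win for the player to move) or L (a loss). A position with no legal move is L; any other position is W exactly when some move reaches an L, and L when every move reaches a W.
n=0: no move → L
n=1: →0(L), so W
n=2: →1(W) only, which is W, so L
n=3: →2(L), so W
n=4: →3(W) only, which is W, so L
n=5: →4(L), so W
n=6: →2(L), so W
n=7: →6(W) only, which is W, so L
n=8: →7(L), so W
n=9: →3(W), 8(W) — all W, so L
n=10: →9(L), so W
n=11: →10(W) only, which is W, so L
n=12: →4(L), so W
n=13: →12(W) only, which is W, so L
n=14: →13(L), so W
n=15: →5(W), 14(W) — all W, so L
n=16: →15(L), so W
n=17: →16(W) only, which is W, so L
n=18: →17(L), so W
n=19: →18(W) only, which is W, so L
n=20: →19(L), so W
n=21: →7(L), so W
n=22: →21(W) only, which is W, so L
n=23: →22(L), so W
n=24: →8(W), 23(W) — all W, so L
n=25: →24(L), so W
n=26: →25(W) only, which is W, so L
n=27: →9(L), so W
n=28: →27(W) only, which is W, so L
n=29: →28(L), so W
n=30: →10(W), 29(W) — all W, so L
n=31: →30(L), so W
n=32: →31(W) only, which is W, so L
n=33: →11(L), so W
n=34: →33(W) only, which is W, so L
n=35: →34(L), so W
n=36: →12(W), 35(W) — all W, so L
n=37: →36(L), so W
n=38: →37(W) only, which is W, so L
n=39: →13(L), so W
n=40: →39(W) only, which is W, so L
The losing starting values of n are exactly the entries labelled L in this table (20 of them).

0, 2, 4, 7, 9, 11, 13, 15, 17, 19, 22, 24, 26, 28, 30, 32, 34, 36, 38, 40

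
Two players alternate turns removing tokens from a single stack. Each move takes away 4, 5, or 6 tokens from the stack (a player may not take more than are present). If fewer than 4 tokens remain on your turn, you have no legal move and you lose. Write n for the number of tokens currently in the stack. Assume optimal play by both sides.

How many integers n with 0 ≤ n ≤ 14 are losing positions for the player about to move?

8

Positions with no move are L. A position that does have a move is losing for the player to move precisely when every available move leads to a winning position for the opponent. Fill in the labels:
n=0: no move → L
n=1: no move → L
n=2: no move → L
n=3: no move → L
n=4: →0(L), so W
n=5: →1(L), so W
n=6: →2(L), so W
n=7: →3(L), so W
n=8: →3(L), so W
n=9: →3(L), so W
n=10: →6(W), 5(W), 4(W) — all W, so L
n=11: →7(W), 6(W), 5(W) — all W, so L
n=12: →8(W), 7(W), 6(W) — all W, so L
n=13: →9(W), 8(W), 7(W) — all W, so L
n=14: →10(L), so W
L entries with 0 ≤ n ≤ 14: n = 0, 1, 2, 3, 10, 11, 12, 13; that makes 8.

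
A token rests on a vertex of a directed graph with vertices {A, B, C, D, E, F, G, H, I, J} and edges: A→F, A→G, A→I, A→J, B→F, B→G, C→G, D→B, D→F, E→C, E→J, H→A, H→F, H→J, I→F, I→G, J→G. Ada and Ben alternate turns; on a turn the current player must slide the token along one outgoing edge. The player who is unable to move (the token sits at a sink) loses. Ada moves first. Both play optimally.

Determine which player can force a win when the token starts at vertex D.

Use the standard recursion: the mover loses at a terminal position; elsewhere, the mover wins exactly when some move hands the opponent an L position.
Every edge goes from a vertex to one that appears earlier in the order G, F, I, C, J, A, E, B, H, D, so processing vertices in that order labels each vertex after all of its successors.
G: no outgoing edge → L
F: no outgoing edge → L
I: →F(L), so W
C: →G(L), so W
J: →G(L), so W
A: →F(L), so W
E: →J(W), C(W) — all W, so L
B: →F(L), so W
H: →F(L), so W
D: →F(L), so W
The starting position D is W: Ada should move to F, handing over an L position.

Ada wins.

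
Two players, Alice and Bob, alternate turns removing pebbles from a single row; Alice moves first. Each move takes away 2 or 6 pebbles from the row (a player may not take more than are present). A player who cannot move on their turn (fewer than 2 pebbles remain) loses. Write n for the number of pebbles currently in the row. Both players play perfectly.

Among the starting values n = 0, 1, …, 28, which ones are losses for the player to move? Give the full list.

0, 1, 4, 5, 8, 9, 12, 13, 16, 17, 20, 21, 24, 25, 28

Use the standard recursion: the mover loses at a terminal position; elsewhere, the mover wins exactly when some move hands the opponent an L position.
n=0: no move → L
n=1: no move → L
n=2: W (go to 0, an L position)
n=3: W (go to 1, an L position)
n=4: L (sole option 2(W) is W)
n=5: L (sole option 3(W) is W)
n=6: W (go to 4, an L position)
n=7: W (go to 5, an L position)
n=8: L (options 6(W), 2(W) are all W)
n=9: L (options 7(W), 3(W) are all W)
n=10: W (go to 8, an L position)
n=11: W (go to 9, an L position)
n=12: L (options 10(W), 6(W) are all W)
n=13: L (options 11(W), 7(W) are all W)
n=14: W (go to 12, an L position)
n=15: W (go to 13, an L position)
n=16: L (options 14(W), 10(W) are all W)
n=17: L (options 15(W), 11(W) are all W)
n=18: W (go to 16, an L position)
n=19: W (go to 17, an L position)
n=20: L (options 18(W), 14(W) are all W)
n=21: L (options 19(W), 15(W) are all W)
n=22: W (go to 20, an L position)
n=23: W (go to 21, an L position)
n=24: L (options 22(W), 18(W) are all W)
n=25: L (options 23(W), 19(W) are all W)
n=26: W (go to 24, an L position)
n=27: W (go to 25, an L position)
n=28: L (options 26(W), 22(W) are all W)
The losing starting values of n are exactly the entries labelled L in this table (15 of them).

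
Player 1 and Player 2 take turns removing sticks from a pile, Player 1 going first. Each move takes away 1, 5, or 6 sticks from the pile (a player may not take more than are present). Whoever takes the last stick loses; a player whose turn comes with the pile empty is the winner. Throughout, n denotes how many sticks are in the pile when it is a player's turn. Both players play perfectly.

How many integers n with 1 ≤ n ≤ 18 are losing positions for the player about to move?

Positions with no move are W. A position that does have a move is losing for the player to move precisely when every available move leads to a winning position for the opponent. Fill in the labels:
n=0: no move; the opponent has just taken the last stick and therefore loses → W
n=1: L (sole option 0(W) is W)
n=2: W (go to 1, an L position)
n=3: L (sole option 2(W) is W)
n=4: W (go to 3, an L position)
n=5: L (options 4(W), 0(W) are all W)
n=6: W (go to 5, an L position)
n=7: W (go to 1, an L position)
n=8: W (go to 3, an L position)
n=9: W (go to 3, an L position)
n=10: W (go to 5, an L position)
n=11: W (go to 5, an L position)
n=12: L (options 11(W), 7(W), 6(W) are all W)
n=13: W (go to 12, an L position)
n=14: L (options 13(W), 9(W), 8(W) are all W)
n=15: W (go to 14, an L position)
n=16: L (options 15(W), 11(W), 10(W) are all W)
n=17: W (go to 16, an L position)
n=18: W (go to 12, an L position)
L entries with 1 ≤ n ≤ 18 (the range starts at n=1): n = 1, 3, 5, 12, 14, 16; that makes 6.

6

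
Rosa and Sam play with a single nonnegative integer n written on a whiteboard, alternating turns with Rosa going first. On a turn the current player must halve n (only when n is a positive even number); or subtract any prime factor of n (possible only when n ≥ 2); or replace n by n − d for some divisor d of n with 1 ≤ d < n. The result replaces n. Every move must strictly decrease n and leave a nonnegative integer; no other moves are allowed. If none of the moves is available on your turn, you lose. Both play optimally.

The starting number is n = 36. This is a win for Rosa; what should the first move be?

Use the standard recursion: the mover loses at a terminal position; elsewhere, the mover wins exactly when some move hands the opponent an L position.
n=0: no move → L
n=1: no move → L
n=2: reaches L-position 0 → W
n=3: reaches L-position 0 → W
n=4: only reaches 2(W), 3(W), all W → L
n=5: reaches L-position 0 → W
n=6: reaches L-position 4 → W
n=7: reaches L-position 0 → W
n=8: reaches L-position 4 → W
n=9: only reaches 6(W), 8(W), all W → L
n=10: reaches L-position 9 → W
n=11: reaches L-position 0 → W
n=12: reaches L-position 9 → W
n=13: reaches L-position 0 → W
n=14: only reaches 7(W), 12(W), 13(W), all W → L
n=15: reaches L-position 14 → W
n=16: reaches L-position 14 → W
n=17: reaches L-position 0 → W
n=18: reaches L-position 9 → W
n=19: reaches L-position 0 → W
n=20: only reaches 10(W), 15(W), 16(W), 18(W), 19(W), all W → L
n=21: reaches L-position 14 → W
n=22: reaches L-position 20 → W
n=23: reaches L-position 0 → W
n=24: reaches L-position 20 → W
n=25: reaches L-position 20 → W
n=26: only reaches 13(W), 24(W), 25(W), all W → L
n=27: reaches L-position 26 → W
n=28: reaches L-position 14 → W
n=29: reaches L-position 0 → W
n=30: reaches L-position 20 → W
n=31: reaches L-position 0 → W
n=32: only reaches 16(W), 24(W), 28(W), 30(W), 31(W), all W → L
n=33: reaches L-position 32 → W
n=34: reaches L-position 32 → W
n=35: only reaches 28(W), 30(W), 34(W), all W → L
n=36: reaches L-position 32 → W
From 36, the L positions reachable in one move are: 32, 35. Any move reaching one of these is winning.

Move to 32.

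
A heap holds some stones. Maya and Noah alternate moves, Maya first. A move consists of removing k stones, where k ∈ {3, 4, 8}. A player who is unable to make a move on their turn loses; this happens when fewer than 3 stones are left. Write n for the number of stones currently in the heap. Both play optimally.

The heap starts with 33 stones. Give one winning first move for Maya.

Remove 8, leaving 25.

Label each position W (a win for the player to move) or L (a loss). A position with no legal move is L; any other position is W exactly when some move reaches an L, and L when every move reaches a W.
n=0: no move → L
n=1: no move → L
n=2: no move → L
n=3: reaches L-position 0 → W
n=4: reaches L-position 1 → W
n=5: reaches L-position 2 → W
n=6: reaches L-position 2 → W
n=7: only reaches 4(W), 3(W), all W → L
n=8: reaches L-position 0 → W
n=9: reaches L-position 1 → W
n=10: reaches L-position 7 → W
n=11: reaches L-position 7 → W
n=12: only reaches 9(W), 8(W), 4(W), all W → L
n=13: only reaches 10(W), 9(W), 5(W), all W → L
n=14: only reaches 11(W), 10(W), 6(W), all W → L
n=15: reaches L-position 12 → W
n=16: reaches L-position 13 → W
n=17: reaches L-position 14 → W
n=18: reaches L-position 14 → W
n=19: only reaches 16(W), 15(W), 11(W), all W → L
n=20: reaches L-position 12 → W
n=21: reaches L-position 13 → W
n=22: reaches L-position 19 → W
n=23: reaches L-position 19 → W
n=24: only reaches 21(W), 20(W), 16(W), all W → L
n=25: only reaches 22(W), 21(W), 17(W), all W → L
n=26: only reaches 23(W), 22(W), 18(W), all W → L
n=27: reaches L-position 24 → W
n=28: reaches L-position 25 → W
n=29: reaches L-position 26 → W
n=30: reaches L-position 26 → W
n=31: only reaches 28(W), 27(W), 23(W), all W → L
n=32: reaches L-position 24 → W
n=33: reaches L-position 25 → W
From 33, the L positions reachable in one move are: 25.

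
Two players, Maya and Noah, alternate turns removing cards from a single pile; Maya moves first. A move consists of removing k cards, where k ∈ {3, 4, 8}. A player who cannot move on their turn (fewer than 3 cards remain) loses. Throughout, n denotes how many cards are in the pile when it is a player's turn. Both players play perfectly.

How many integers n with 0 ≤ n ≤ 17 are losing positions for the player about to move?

7

Compute win/loss labels from the base case upward. A position with no move is L. Any other position is W if it can reach an L in one move, else L.
n=0: no move → L
n=1: no move → L
n=2: no move → L
n=3: reaches L-position 0 → W
n=4: reaches L-position 1 → W
n=5: reaches L-position 2 → W
n=6: reaches L-position 2 → W
n=7: only reaches 4(W), 3(W), all W → L
n=8: reaches L-position 0 → W
n=9: reaches L-position 1 → W
n=10: reaches L-position 7 → W
n=11: reaches L-position 7 → W
n=12: only reaches 9(W), 8(W), 4(W), all W → L
n=13: only reaches 10(W), 9(W), 5(W), all W → L
n=14: only reaches 11(W), 10(W), 6(W), all W → L
n=15: reaches L-position 12 → W
n=16: reaches L-position 13 → W
n=17: reaches L-position 14 → W
L entries with 0 ≤ n ≤ 17: n = 0, 1, 2, 7, 12, 13, 14; that makes 7.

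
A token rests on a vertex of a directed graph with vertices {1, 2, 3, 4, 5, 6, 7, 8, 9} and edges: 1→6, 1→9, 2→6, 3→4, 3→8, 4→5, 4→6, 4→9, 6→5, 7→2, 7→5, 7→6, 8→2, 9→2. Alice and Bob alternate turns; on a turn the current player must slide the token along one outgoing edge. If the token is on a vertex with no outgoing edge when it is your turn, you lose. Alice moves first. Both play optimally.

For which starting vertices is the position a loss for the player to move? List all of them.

Work bottom-up. With no move the player to move loses. Otherwise the position is W if at least one move leads to an L position for the opponent, and L if every move leads to a W.
Every edge goes from a vertex to one that appears earlier in the order 5, 6, 2, 9, 7, 4, 8, 3, 1, so processing vertices in that order labels each vertex after all of its successors.
5: no outgoing edge → L
6: reaches L-position 5 → W
2: only reaches 6(W), which is W → L
9: reaches L-position 2 → W
7: reaches L-position 2 → W
4: reaches L-position 5 → W
8: reaches L-position 2 → W
3: only reaches 8(W), 4(W), all W → L
1: only reaches 9(W), 6(W), all W → L
The losing starting vertices are exactly the entries labelled L in this table (4 of them).

1, 2, 3, 5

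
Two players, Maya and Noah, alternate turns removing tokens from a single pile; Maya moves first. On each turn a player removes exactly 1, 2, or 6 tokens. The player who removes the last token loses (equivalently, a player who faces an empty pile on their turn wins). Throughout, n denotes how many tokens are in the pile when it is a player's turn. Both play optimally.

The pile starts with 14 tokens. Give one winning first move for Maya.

Compute win/loss labels from the base case upward. A position with no move is W. Any other position is W if it can reach an L in one move, else L.
n=0: no move; the opponent has just taken the last token and therefore loses → W
n=1: the only move is to 0(W), a W ⇒ L
n=2: can move to 1, which is L ⇒ W
n=3: can move to 1, which is L ⇒ W
n=4: moves to 3(W), 2(W); every one is W ⇒ L
n=5: can move to 4, which is L ⇒ W
n=6: can move to 4, which is L ⇒ W
n=7: can move to 1, which is L ⇒ W
n=8: moves to 7(W), 6(W), 2(W); every one is W ⇒ L
n=9: can move to 8, which is L ⇒ W
n=10: can move to 8, which is L ⇒ W
n=11: moves to 10(W), 9(W), 5(W); every one is W ⇒ L
n=12: can move to 11, which is L ⇒ W
n=13: can move to 11, which is L ⇒ W
n=14: can move to 8, which is L ⇒ W
From 14, the L positions reachable in one move are: 8.

Remove 6, leaving 8.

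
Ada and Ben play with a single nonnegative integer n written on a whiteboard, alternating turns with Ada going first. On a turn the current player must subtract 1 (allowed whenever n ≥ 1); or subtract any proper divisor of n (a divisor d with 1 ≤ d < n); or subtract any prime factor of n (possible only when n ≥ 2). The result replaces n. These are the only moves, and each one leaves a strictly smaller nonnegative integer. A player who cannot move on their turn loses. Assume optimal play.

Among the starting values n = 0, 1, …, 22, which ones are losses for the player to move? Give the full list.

0, 4, 9, 14, 20

Positions with no move are L. A position that does have a move is losing for the player to move precisely when every available move leads to a winning position for the opponent. Fill in the labels:
n=0: no move → L
n=1: W (go to 0, an L position)
n=2: W (go to 0, an L position)
n=3: W (go to 0, an L position)
n=4: L (options 2(W), 3(W) are all W)
n=5: W (go to 0, an L position)
n=6: W (go to 4, an L position)
n=7: W (go to 0, an L position)
n=8: W (go to 4, an L position)
n=9: L (options 6(W), 8(W) are all W)
n=10: W (go to 9, an L position)
n=11: W (go to 0, an L position)
n=12: W (go to 9, an L position)
n=13: W (go to 0, an L position)
n=14: L (options 7(W), 12(W), 13(W) are all W)
n=15: W (go to 14, an L position)
n=16: W (go to 14, an L position)
n=17: W (go to 0, an L position)
n=18: W (go to 9, an L position)
n=19: W (go to 0, an L position)
n=20: L (options 10(W), 15(W), 16(W), 18(W), 19(W) are all W)
n=21: W (go to 14, an L position)
n=22: W (go to 20, an L position)
Reading off the rows marked L gives the requested list; there are 5 such values of n.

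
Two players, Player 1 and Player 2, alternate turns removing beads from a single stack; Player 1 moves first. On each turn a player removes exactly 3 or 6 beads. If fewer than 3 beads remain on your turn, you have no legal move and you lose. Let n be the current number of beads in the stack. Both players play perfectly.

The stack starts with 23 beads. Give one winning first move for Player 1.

Use the standard recursion: the mover loses at a terminal position; elsewhere, the mover wins exactly when some move hands the opponent an L position.
n=0: no move → L
n=1: no move → L
n=2: no move → L
n=3: →0(L), so W
n=4: →1(L), so W
n=5: →2(L), so W
n=6: →0(L), so W
n=7: →1(L), so W
n=8: →2(L), so W
n=9: →6(W), 3(W) — all W, so L
n=10: →7(W), 4(W) — all W, so L
n=11: →8(W), 5(W) — all W, so L
n=12: →9(L), so W
n=13: →10(L), so W
n=14: →11(L), so W
n=15: →9(L), so W
n=16: →10(L), so W
n=17: →11(L), so W
n=18: →15(W), 12(W) — all W, so L
n=19: →16(W), 13(W) — all W, so L
n=20: →17(W), 14(W) — all W, so L
n=21: →18(L), so W
n=22: →19(L), so W
n=23: →20(L), so W
From 23, the L positions reachable in one move are: 20.

Remove 3, leaving 20.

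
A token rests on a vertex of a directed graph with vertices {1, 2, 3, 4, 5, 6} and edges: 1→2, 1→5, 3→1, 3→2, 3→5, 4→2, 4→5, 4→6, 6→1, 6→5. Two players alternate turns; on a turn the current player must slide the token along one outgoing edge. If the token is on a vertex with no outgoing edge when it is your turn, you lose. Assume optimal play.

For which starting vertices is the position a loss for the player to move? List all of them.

Compute win/loss labels from the base case upward. A position with no move is L. Any other position is W if it can reach an L in one move, else L.
Every edge goes from a vertex to one that appears earlier in the order 2, 5, 1, 6, 3, 4, so processing vertices in that order labels each vertex after all of its successors.
2: no outgoing edge → L
5: no outgoing edge → L
1: can move to 5, which is L ⇒ W
6: can move to 5, which is L ⇒ W
3: can move to 5, which is L ⇒ W
4: can move to 5, which is L ⇒ W
The losing starting vertices are exactly the entries labelled L in this table (2 of them).

2, 5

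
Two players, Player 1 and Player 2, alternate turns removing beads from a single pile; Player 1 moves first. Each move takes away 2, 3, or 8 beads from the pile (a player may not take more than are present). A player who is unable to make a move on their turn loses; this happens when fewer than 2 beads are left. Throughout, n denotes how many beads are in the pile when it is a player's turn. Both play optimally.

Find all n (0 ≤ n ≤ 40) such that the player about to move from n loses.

Positions with no move are L. A position that does have a move is losing for the player to move precisely when every available move leads to a winning position for the opponent. Fill in the labels:
n=0: no move → L
n=1: no move → L
n=2: →0(L), so W
n=3: →1(L), so W
n=4: →1(L), so W
n=5: →3(W), 2(W) — all W, so L
n=6: →4(W), 3(W) — all W, so L
n=7: →5(L), so W
n=8: →6(L), so W
n=9: →6(L), so W
n=10: →8(W), 7(W), 2(W) — all W, so L
n=11: →9(W), 8(W), 3(W) — all W, so L
n=12: →10(L), so W
n=13: →11(L), so W
n=14: →11(L), so W
n=15: →13(W), 12(W), 7(W) — all W, so L
n=16: →14(W), 13(W), 8(W) — all W, so L
n=17: →15(L), so W
n=18: →16(L), so W
n=19: →16(L), so W
n=20: →18(W), 17(W), 12(W) — all W, so L
n=21: →19(W), 18(W), 13(W) — all W, so L
n=22: →20(L), so W
n=23: →21(L), so W
n=24: →21(L), so W
n=25: →23(W), 22(W), 17(W) — all W, so L
n=26: →24(W), 23(W), 18(W) — all W, so L
n=27: →25(L), so W
n=28: →26(L), so W
n=29: →26(L), so W
n=30: →28(W), 27(W), 22(W) — all W, so L
n=31: →29(W), 28(W), 23(W) — all W, so L
n=32: →30(L), so W
n=33: →31(L), so W
n=34: →31(L), so W
n=35: →33(W), 32(W), 27(W) — all W, so L
n=36: →34(W), 33(W), 28(W) — all W, so L
n=37: →35(L), so W
n=38: →36(L), so W
n=39: →36(L), so W
n=40: →38(W), 37(W), 32(W) — all W, so L
Reading off the rows marked L gives the requested list; there are 17 such values of n.

0, 1, 5, 6, 10, 11, 15, 16, 20, 21, 25, 26, 30, 31, 35, 36, 40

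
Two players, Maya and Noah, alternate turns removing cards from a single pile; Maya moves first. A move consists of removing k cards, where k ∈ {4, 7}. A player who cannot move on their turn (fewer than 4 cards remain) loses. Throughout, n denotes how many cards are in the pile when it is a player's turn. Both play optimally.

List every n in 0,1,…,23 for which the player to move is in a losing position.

Work bottom-up. With no move the player to move loses. Otherwise the position is W if at least one move leads to an L position for the opponent, and L if every move leads to a W.
n=0: no move → L
n=1: no move → L
n=2: no move → L
n=3: no move → L
n=4: W (go to 0, an L position)
n=5: W (go to 1, an L position)
n=6: W (go to 2, an L position)
n=7: W (go to 3, an L position)
n=8: W (go to 1, an L position)
n=9: W (go to 2, an L position)
n=10: W (go to 3, an L position)
n=11: L (options 7(W), 4(W) are all W)
n=12: L (options 8(W), 5(W) are all W)
n=13: L (options 9(W), 6(W) are all W)
n=14: L (options 10(W), 7(W) are all W)
n=15: W (go to 11, an L position)
n=16: W (go to 12, an L position)
n=17: W (go to 13, an L position)
n=18: W (go to 14, an L position)
n=19: W (go to 12, an L position)
n=20: W (go to 13, an L position)
n=21: W (go to 14, an L position)
n=22: L (options 18(W), 15(W) are all W)
n=23: L (options 19(W), 16(W) are all W)
Reading off the rows marked L gives the requested list; there are 10 such values of n.

0, 1, 2, 3, 11, 12, 13, 14, 22, 23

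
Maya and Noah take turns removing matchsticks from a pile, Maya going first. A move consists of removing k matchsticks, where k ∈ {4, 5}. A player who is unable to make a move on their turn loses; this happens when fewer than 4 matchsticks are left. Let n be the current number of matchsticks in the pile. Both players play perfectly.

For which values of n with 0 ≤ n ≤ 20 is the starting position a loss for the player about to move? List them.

Positions with no move are L. A position that does have a move is losing for the player to move precisely when every available move leads to a winning position for the opponent. Fill in the labels:
n=0: no move → L
n=1: no move → L
n=2: no move → L
n=3: no move → L
n=4: W (go to 0, an L position)
n=5: W (go to 1, an L position)
n=6: W (go to 2, an L position)
n=7: W (go to 3, an L position)
n=8: W (go to 3, an L position)
n=9: L (options 5(W), 4(W) are all W)
n=10: L (options 6(W), 5(W) are all W)
n=11: L (options 7(W), 6(W) are all W)
n=12: L (options 8(W), 7(W) are all W)
n=13: W (go to 9, an L position)
n=14: W (go to 10, an L position)
n=15: W (go to 11, an L position)
n=16: W (go to 12, an L position)
n=17: W (go to 12, an L position)
n=18: L (options 14(W), 13(W) are all W)
n=19: L (options 15(W), 14(W) are all W)
n=20: L (options 16(W), 15(W) are all W)
The losing starting values of n are exactly the entries labelled L in this table (11 of them).

0, 1, 2, 3, 9, 10, 11, 12, 18, 19, 20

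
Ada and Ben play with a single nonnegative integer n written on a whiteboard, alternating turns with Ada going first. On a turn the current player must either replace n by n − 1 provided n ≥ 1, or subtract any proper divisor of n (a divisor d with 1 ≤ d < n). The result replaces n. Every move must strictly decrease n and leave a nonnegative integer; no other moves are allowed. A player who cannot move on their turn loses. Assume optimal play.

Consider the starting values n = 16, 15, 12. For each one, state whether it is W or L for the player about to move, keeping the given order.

16: W, 15: L, 12: W

Work bottom-up. With no move the player to move loses. Otherwise the position is W if at least one move leads to an L position for the opponent, and L if every move leads to a W.
n=0: no move → L
n=1: can move to 0, which is L ⇒ W
n=2: the only move is to 1(W), a W ⇒ L
n=3: can move to 2, which is L ⇒ W
n=4: can move to 2, which is L ⇒ W
n=5: the only move is to 4(W), a W ⇒ L
n=6: can move to 5, which is L ⇒ W
n=7: the only move is to 6(W), a W ⇒ L
n=8: can move to 7, which is L ⇒ W
n=9: moves to 6(W), 8(W); every one is W ⇒ L
n=10: can move to 5, which is L ⇒ W
n=11: the only move is to 10(W), a W ⇒ L
n=12: can move to 9, which is L ⇒ W
n=13: the only move is to 12(W), a W ⇒ L
n=14: can move to 7, which is L ⇒ W
n=15: moves to 10(W), 12(W), 14(W); every one is W ⇒ L
n=16: can move to 15, which is L ⇒ W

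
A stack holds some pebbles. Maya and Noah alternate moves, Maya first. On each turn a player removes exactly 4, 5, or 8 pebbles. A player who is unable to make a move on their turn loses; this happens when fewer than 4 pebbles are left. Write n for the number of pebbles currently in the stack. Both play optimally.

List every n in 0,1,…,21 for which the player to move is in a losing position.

Use the standard recursion: the mover loses at a terminal position; elsewhere, the mover wins exactly when some move hands the opponent an L position.
n=0: no move → L
n=1: no move → L
n=2: no move → L
n=3: no move → L
n=4: W (go to 0, an L position)
n=5: W (go to 1, an L position)
n=6: W (go to 2, an L position)
n=7: W (go to 3, an L position)
n=8: W (go to 3, an L position)
n=9: W (go to 1, an L position)
n=10: W (go to 2, an L position)
n=11: W (go to 3, an L position)
n=12: L (options 8(W), 7(W), 4(W) are all W)
n=13: L (options 9(W), 8(W), 5(W) are all W)
n=14: L (options 10(W), 9(W), 6(W) are all W)
n=15: L (options 11(W), 10(W), 7(W) are all W)
n=16: W (go to 12, an L position)
n=17: W (go to 13, an L position)
n=18: W (go to 14, an L position)
n=19: W (go to 15, an L position)
n=20: W (go to 15, an L position)
n=21: W (go to 13, an L position)
Reading off the rows marked L gives the requested list; there are 8 such values of n.

0, 1, 2, 3, 12, 13, 14, 15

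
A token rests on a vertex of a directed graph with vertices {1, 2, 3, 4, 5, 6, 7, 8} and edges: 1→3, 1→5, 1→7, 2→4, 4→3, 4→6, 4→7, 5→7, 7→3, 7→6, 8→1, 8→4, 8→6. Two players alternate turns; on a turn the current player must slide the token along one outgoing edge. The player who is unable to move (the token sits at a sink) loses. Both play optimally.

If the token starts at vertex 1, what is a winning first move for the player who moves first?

Build the W/L table. Terminal = L. A non-terminal position is W if it has a move to some L; otherwise it is L.
Every edge goes from a vertex to one that appears earlier in the order 3, 6, 7, 4, 5, 1, 8, 2, so processing vertices in that order labels each vertex after all of its successors.
3: no outgoing edge → L
6: no outgoing edge → L
7: can move to 6, which is L ⇒ W
4: can move to 6, which is L ⇒ W
5: the only move is to 7(W), a W ⇒ L
1: can move to 5, which is L ⇒ W
8: can move to 6, which is L ⇒ W
2: the only move is to 4(W), a W ⇒ L
From 1, the L positions reachable in one move are: 5, 3. Any move reaching one of these is winning.

Move to 5.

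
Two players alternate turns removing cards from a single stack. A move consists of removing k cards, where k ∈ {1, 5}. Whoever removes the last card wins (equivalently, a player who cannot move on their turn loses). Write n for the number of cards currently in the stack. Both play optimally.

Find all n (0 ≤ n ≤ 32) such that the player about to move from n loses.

Label each position W (a win for the player to move) or L (a loss). A position with no legal move is L; any other position is W exactly when some move reaches an L, and L when every move reaches a W.
n=0: no move → L
n=1: can move to 0, which is L ⇒ W
n=2: the only move is to 1(W), a W ⇒ L
n=3: can move to 2, which is L ⇒ W
n=4: the only move is to 3(W), a W ⇒ L
n=5: can move to 4, which is L ⇒ W
n=6: moves to 5(W), 1(W); every one is W ⇒ L
n=7: can move to 6, which is L ⇒ W
n=8: moves to 7(W), 3(W); every one is W ⇒ L
n=9: can move to 8, which is L ⇒ W
n=10: moves to 9(W), 5(W); every one is W ⇒ L
n=11: can move to 10, which is L ⇒ W
n=12: moves to 11(W), 7(W); every one is W ⇒ L
n=13: can move to 12, which is L ⇒ W
n=14: moves to 13(W), 9(W); every one is W ⇒ L
n=15: can move to 14, which is L ⇒ W
n=16: moves to 15(W), 11(W); every one is W ⇒ L
n=17: can move to 16, which is L ⇒ W
n=18: moves to 17(W), 13(W); every one is W ⇒ L
n=19: can move to 18, which is L ⇒ W
n=20: moves to 19(W), 15(W); every one is W ⇒ L
n=21: can move to 20, which is L ⇒ W
n=22: moves to 21(W), 17(W); every one is W ⇒ L
n=23: can move to 22, which is L ⇒ W
n=24: moves to 23(W), 19(W); every one is W ⇒ L
n=25: can move to 24, which is L ⇒ W
n=26: moves to 25(W), 21(W); every one is W ⇒ L
n=27: can move to 26, which is L ⇒ W
n=28: moves to 27(W), 23(W); every one is W ⇒ L
n=29: can move to 28, which is L ⇒ W
n=30: moves to 29(W), 25(W); every one is W ⇒ L
n=31: can move to 30, which is L ⇒ W
n=32: moves to 31(W), 27(W); every one is W ⇒ L
Reading off the rows marked L gives the requested list; there are 17 such values of n.

0, 2, 4, 6, 8, 10, 12, 14, 16, 18, 20, 22, 24, 26, 28, 30, 32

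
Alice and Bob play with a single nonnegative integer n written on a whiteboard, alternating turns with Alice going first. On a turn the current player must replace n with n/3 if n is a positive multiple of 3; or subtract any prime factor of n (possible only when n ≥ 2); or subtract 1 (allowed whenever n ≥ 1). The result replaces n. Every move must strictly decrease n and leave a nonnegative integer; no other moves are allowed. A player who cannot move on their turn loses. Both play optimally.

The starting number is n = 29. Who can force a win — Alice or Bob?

Positions with no move are L. A position that does have a move is losing for the player to move precisely when every available move leads to a winning position for the opponent. Fill in the labels:
n=0: no move → L
n=1: reaches L-position 0 → W
n=2: reaches L-position 0 → W
n=3: reaches L-position 0 → W
n=4: only reaches 2(W), 3(W), all W → L
n=5: reaches L-position 0 → W
n=6: reaches L-position 4 → W
n=7: reaches L-position 0 → W
n=8: only reaches 6(W), 7(W), all W → L
n=9: reaches L-position 8 → W
n=10: reaches L-position 8 → W
n=11: reaches L-position 0 → W
n=12: reaches L-position 4 → W
n=13: reaches L-position 0 → W
n=14: only reaches 7(W), 12(W), 13(W), all W → L
n=15: reaches L-position 14 → W
n=16: reaches L-position 14 → W
n=17: reaches L-position 0 → W
n=18: only reaches 6(W), 15(W), 16(W), 17(W), all W → L
n=19: reaches L-position 0 → W
n=20: reaches L-position 18 → W
n=21: reaches L-position 14 → W
n=22: only reaches 11(W), 20(W), 21(W), all W → L
n=23: reaches L-position 0 → W
n=24: reaches L-position 8 → W
n=25: only reaches 20(W), 24(W), all W → L
n=26: reaches L-position 25 → W
n=27: only reaches 9(W), 24(W), 26(W), all W → L
n=28: reaches L-position 27 → W
n=29: reaches L-position 0 → W
The starting position 29 is W: Alice should move to 0, handing over an L position.

Alice wins.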